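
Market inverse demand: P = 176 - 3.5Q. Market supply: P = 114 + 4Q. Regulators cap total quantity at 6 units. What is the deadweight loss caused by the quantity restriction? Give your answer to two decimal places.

Unrestricted equilibrium: Q* = (176 - 114)/(3.5 + 4) = 8.2667.
At Q = 6 the demand price is 176 - 3.5(6) = 155 and the supply price is 114 + 4(6) = 138.
DWL = (1/2)(gap between curves at 6) x (Q* - 6) = (1/2)(17)(2.2667) = 19.2667.

19.27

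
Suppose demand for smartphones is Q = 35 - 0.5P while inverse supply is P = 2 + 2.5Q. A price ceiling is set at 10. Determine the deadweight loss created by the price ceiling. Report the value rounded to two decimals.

319.22

Rewriting demand in inverse form: P = 70 - 2Q.
Free-market equilibrium: 70 - 2Q = 2 + 2.5Q gives Q* = 15.1111, P* = 39.7778.
At the ceiling price 10, quantity supplied is (10 - 2)/2.5 = 3.2; supply is the short side, so Q = 3.2 trades at P = 10.
At Q = 3.2 the demand price is 63.6 and the supply price is 10. Deadweight loss is the triangle between the curves from 3.2 to 15.1111: (1/2)(63.6 - 10)(15.1111 - 3.2) = 319.2178.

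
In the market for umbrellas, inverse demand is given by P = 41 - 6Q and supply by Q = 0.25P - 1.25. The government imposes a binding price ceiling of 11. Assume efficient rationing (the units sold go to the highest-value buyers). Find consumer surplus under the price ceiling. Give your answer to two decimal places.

38.25

Rewriting supply in inverse form: P = 5 + 4Q.
Without the control, 41 - 6Q = 5 + 4Q so Q* = 3.6 and P* = 19.4.
At the ceiling price 11, quantity supplied is (11 - 5)/4 = 1.5; supply is the short side, so Q = 1.5 trades at P = 11.
The demand price at Q = 1.5 is 32. CS is the trapezoid between demand and 11 over [0, 1.5]: (1/2)[(41 - 11) + (32 - 11)](1.5) = 38.25.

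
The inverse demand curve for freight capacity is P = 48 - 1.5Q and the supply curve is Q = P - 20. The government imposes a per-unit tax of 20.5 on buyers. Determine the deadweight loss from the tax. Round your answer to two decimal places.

Rewriting supply in inverse form: P = 20 + Q.
Without the tax, 48 - 1.5Q = 20 + Q so Q* = 11.2 and P* = 31.2.
With the tax, buyers' net willingness to pay falls by 20.5: (48 - 20.5) - 1.5Q = 20 + Q, so Q_t = 3. Buyers pay P_b = 43.5; sellers receive P_s = P_b - 20.5 = 23.
The welfare triangle lost has base Q* - Q_t = 8.2 and height t = 20.5, so DWL = (1/2)(8.2)(20.5) = 84.05.

84.05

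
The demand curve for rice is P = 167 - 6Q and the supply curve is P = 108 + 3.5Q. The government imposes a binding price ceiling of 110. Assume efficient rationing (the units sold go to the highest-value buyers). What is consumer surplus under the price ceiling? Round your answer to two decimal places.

Free-market equilibrium: 167 - 6Q = 108 + 3.5Q gives Q* = 6.2105, P* = 129.7368.
At P = 110, sellers supply (110 - 108)/3.5 = 0.5714 while buyers want more, so the quantity traded is 0.5714 at price 110.
The demand price at Q = 0.5714 is 163.5714. CS is the trapezoid between demand and 110 over [0, 0.5714]: (1/2)[(167 - 110) + (163.5714 - 110)](0.5714) = 31.5918.

31.59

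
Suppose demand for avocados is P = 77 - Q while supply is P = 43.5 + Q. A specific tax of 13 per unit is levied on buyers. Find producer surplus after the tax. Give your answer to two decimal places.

Pre-tax equilibrium: 77 - Q = 43.5 + Q gives Q* = 16.75, P* = 60.25.
A tax on buyers shifts demand down by 13: (77 - 13) - Q = 43.5 + Q, so Q_t = 10.25. Buyers pay P_b = 66.75; sellers receive P_s = P_b - 13 = 53.75.
PS = (1/2)(Q_t)(P_s - 43.5) = (1/2)(10.25)(10.25) = 52.5312.

52.53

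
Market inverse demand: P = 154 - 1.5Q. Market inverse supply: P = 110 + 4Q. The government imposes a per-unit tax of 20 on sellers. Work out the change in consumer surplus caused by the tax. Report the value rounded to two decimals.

Pre-tax equilibrium: 154 - 1.5Q = 110 + 4Q gives Q* = 8, P* = 142.
A tax on sellers shifts supply up by 20: 154 - 1.5Q = 110 + 4Q + 20, so Q_t = 4.3636. Buyers pay P_b = 147.4545; sellers receive P_s = P_b - 20 = 127.4545.
CS falls from (1/2)(8)(12) = 48 to (1/2)(4.3636)(6.5455) = 14.281, a change of -33.719.

-33.72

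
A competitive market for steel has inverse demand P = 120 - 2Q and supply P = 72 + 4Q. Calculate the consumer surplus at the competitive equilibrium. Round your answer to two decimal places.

64.00

Setting demand equal to supply, 48 = 6Q, so Q* = 8 and P* = 104.
The demand choke price is 120, so CS = (1/2)(Q*)(120 - P*) = (1/2)(8)(16) = 64.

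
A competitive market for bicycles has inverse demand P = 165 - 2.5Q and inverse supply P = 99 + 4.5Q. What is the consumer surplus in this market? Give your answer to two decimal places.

Setting demand equal to supply, 66 = 7Q, so Q* = 9.4286 and P* = 141.4286.
Consumer surplus is the triangle under demand above P*: (1/2)(9.4286)(165 - 141.4286) = (1/2)(9.4286)(23.5714) = 111.1224.

111.12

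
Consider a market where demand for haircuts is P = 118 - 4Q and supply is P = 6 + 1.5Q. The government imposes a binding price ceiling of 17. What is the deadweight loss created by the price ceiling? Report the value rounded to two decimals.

Without the control, 118 - 4Q = 6 + 1.5Q so Q* = 20.3636 and P* = 36.5455.
At the ceiling price 17, quantity supplied is (17 - 6)/1.5 = 7.3333; supply is the short side, so Q = 7.3333 trades at P = 17.
The lost-trades triangle has base Q* - 7.3333 = 13.0303 and height equal to the gap between the curves at Q = 7.3333, which is 88.6667 - 17 = 71.6667. DWL = (1/2)(13.0303)(71.6667) = 466.9192.

466.92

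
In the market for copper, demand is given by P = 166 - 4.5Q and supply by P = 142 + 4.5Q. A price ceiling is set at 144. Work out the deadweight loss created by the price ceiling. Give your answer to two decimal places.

Free-market equilibrium: 166 - 4.5Q = 142 + 4.5Q gives Q* = 2.6667, P* = 154.
At P = 144, sellers supply (144 - 142)/4.5 = 0.4444 while buyers want more, so the quantity traded is 0.4444 at price 144.
The lost-trades triangle has base Q* - 0.4444 = 2.2222 and height equal to the gap between the curves at Q = 0.4444, which is 164 - 144 = 20. DWL = (1/2)(2.2222)(20) = 22.2222.

22.22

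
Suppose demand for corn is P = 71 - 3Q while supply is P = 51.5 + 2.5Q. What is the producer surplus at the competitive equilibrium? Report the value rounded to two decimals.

Set 71 - 3Q = 51.5 + 2.5Q, which gives 19.5 = 5.5Q, so Q* = 3.5455 and P* = 71 - 3(3.5455) = 60.3636.
Producer surplus is the triangle above supply below P*: (1/2)(3.5455)(60.3636 - 51.5) = (1/2)(3.5455)(8.8636) = 15.7128.

15.71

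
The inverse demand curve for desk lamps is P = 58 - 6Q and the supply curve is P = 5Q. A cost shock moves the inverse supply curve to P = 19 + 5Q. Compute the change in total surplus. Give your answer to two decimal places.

Initial equilibrium: Q_0 = 5.2727, P_0 = 26.3636; CS_0 = (1/2)(5.2727)(31.6364) = 83.405, PS_0 = (1/2)(5.2727)(26.3636) = 69.5041.
New equilibrium: 58 - 6Q = 19 + 5Q gives Q_1 = 3.5455, P_1 = 36.7273; CS_1 = 37.7107, PS_1 = 31.4256.
Change in total surplus = (37.7107 + 31.4256) - (83.405 + 69.5041) = -83.7727.

-83.77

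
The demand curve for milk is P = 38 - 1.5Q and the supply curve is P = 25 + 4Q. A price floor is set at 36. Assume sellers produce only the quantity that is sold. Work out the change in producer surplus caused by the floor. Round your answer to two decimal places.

-0.06

Free-market equilibrium: 38 - 1.5Q = 25 + 4Q gives Q* = 2.3636, P* = 34.4545.
At the floor price 36, quantity demanded is (38 - 36)/1.5 = 1.3333; demand is the short side, so Q = 1.3333 trades at P = 36.
PS goes from (1/2)(2.3636)(9.4545) = 11.1736 to 11.1111 (computed as (36 - 25)(1.3333) - (1/2)(4)(1.3333)^2), a change of -0.0624.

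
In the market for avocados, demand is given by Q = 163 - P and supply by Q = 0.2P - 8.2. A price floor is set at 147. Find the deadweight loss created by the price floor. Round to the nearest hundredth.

Rewriting demand in inverse form: P = 163 - Q.
Rewriting supply in inverse form: P = 41 + 5Q.
Free-market equilibrium: 163 - Q = 41 + 5Q gives Q* = 20.3333, P* = 142.6667.
At the floor price 147, quantity demanded is (163 - 147)/1 = 16; demand is the short side, so Q = 16 trades at P = 147.
At Q = 16 the demand price is 147 and the supply price is 121. Deadweight loss is the triangle between the curves from 16 to 20.3333: (1/2)(147 - 121)(20.3333 - 16) = 56.3333.

56.33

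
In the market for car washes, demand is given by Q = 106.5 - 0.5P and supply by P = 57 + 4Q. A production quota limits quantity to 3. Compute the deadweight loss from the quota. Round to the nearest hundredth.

1587.00

Rewriting demand in inverse form: P = 213 - 2Q.
Unrestricted equilibrium: Q* = (213 - 57)/(2 + 4) = 26.
At Q = 3 the demand price is 213 - 2(3) = 207 and the supply price is 57 + 4(3) = 69.
DWL = (1/2)(gap between curves at 3) x (Q* - 3) = (1/2)(138)(23) = 1587.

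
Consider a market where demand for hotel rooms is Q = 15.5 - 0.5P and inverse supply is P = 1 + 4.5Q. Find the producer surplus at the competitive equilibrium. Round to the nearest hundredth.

Rewriting demand in inverse form: P = 31 - 2Q.
Set 31 - 2Q = 1 + 4.5Q, which gives 30 = 6.5Q, so Q* = 4.6154 and P* = 31 - 2(4.6154) = 21.7692.
The supply curve's price intercept is 1, so PS = (1/2)(Q*)(P* - 1) = (1/2)(4.6154)(20.7692) = 47.929.

47.93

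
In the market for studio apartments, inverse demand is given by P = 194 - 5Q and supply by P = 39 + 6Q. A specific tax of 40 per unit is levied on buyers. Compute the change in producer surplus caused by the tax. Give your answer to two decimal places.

Without the tax, 194 - 5Q = 39 + 6Q so Q* = 14.0909 and P* = 123.5455.
With the tax, buyers' net willingness to pay falls by 40: (194 - 40) - 5Q = 39 + 6Q, so Q_t = 10.4545. Buyers pay P_b = 141.7273; sellers receive P_s = P_b - 40 = 101.7273.
PS falls from (1/2)(14.0909)(84.5455) = 595.6612 to (1/2)(10.4545)(62.7273) = 327.8926, a change of -267.7686.

-267.77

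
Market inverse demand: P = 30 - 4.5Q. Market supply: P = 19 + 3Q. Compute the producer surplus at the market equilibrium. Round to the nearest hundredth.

3.23

Set 30 - 4.5Q = 19 + 3Q, which gives 11 = 7.5Q, so Q* = 1.4667 and P* = 30 - 4.5(1.4667) = 23.4.
Producer surplus is the triangle above supply below P*: (1/2)(1.4667)(23.4 - 19) = (1/2)(1.4667)(4.4) = 3.2267.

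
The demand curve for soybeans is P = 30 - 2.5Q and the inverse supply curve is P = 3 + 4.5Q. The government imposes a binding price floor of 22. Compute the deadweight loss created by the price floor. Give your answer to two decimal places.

Without the control, 30 - 2.5Q = 3 + 4.5Q so Q* = 3.8571 and P* = 20.3571.
At P = 22, buyers demand (30 - 22)/2.5 = 3.2 while sellers would supply more, so the quantity traded is 3.2 at price 22.
At Q = 3.2 the demand price is 22 and the supply price is 17.4. Deadweight loss is the triangle between the curves from 3.2 to 3.8571: (1/2)(22 - 17.4)(3.8571 - 3.2) = 1.5114.

1.51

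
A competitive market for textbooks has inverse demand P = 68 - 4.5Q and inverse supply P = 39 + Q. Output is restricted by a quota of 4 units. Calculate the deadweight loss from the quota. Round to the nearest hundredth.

4.45

Without the quota, 68 - 4.5Q = 39 + Q gives Q* = 5.2727.
At Q = 4 the demand price is 68 - 4.5(4) = 50 and the supply price is 39 + (4) = 43.
DWL = (1/2)(gap between curves at 4) x (Q* - 4) = (1/2)(7)(1.2727) = 4.4545.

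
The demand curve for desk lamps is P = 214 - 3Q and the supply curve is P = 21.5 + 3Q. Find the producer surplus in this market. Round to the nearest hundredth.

Set 214 - 3Q = 21.5 + 3Q, which gives 192.5 = 6Q, so Q* = 32.0833 and P* = 214 - 3(32.0833) = 117.75.
Producer surplus is the triangle above supply below P*: (1/2)(32.0833)(117.75 - 21.5) = (1/2)(32.0833)(96.25) = 1544.0104.

1544.01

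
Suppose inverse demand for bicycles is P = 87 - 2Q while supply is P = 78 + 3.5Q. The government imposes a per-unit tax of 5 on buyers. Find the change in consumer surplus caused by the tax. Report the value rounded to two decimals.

Without the tax, 87 - 2Q = 78 + 3.5Q so Q* = 1.6364 and P* = 83.7273.
A tax on buyers shifts demand down by 5: (87 - 5) - 2Q = 78 + 3.5Q, so Q_t = 0.7273. Buyers pay P_b = 85.5455; sellers receive P_s = P_b - 5 = 80.5455.
CS falls from (1/2)(1.6364)(3.2727) = 2.6777 to (1/2)(0.7273)(1.4545) = 0.5289, a change of -2.1488.

-2.15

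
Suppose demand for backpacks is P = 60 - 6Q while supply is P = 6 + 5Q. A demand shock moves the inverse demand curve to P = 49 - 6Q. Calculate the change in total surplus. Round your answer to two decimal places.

Initial equilibrium: Q_0 = 4.9091, P_0 = 30.5455; CS_0 = (1/2)(4.9091)(29.4545) = 72.2975, PS_0 = (1/2)(4.9091)(24.5455) = 60.2479.
New equilibrium: 49 - 6Q = 6 + 5Q gives Q_1 = 3.9091, P_1 = 25.5455; CS_1 = 45.843, PS_1 = 38.2025.
Change in total surplus = (45.843 + 38.2025) - (72.2975 + 60.2479) = -48.5.

-48.50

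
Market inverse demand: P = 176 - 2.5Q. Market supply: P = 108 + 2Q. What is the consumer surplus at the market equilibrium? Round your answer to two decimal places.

Setting demand equal to supply, 68 = 4.5Q, so Q* = 15.1111 and P* = 138.2222.
The demand choke price is 176, so CS = (1/2)(Q*)(176 - P*) = (1/2)(15.1111)(37.7778) = 285.4321.

285.43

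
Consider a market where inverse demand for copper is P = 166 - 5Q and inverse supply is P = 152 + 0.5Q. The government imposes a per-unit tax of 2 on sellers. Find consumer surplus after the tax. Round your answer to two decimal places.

11.90

Without the tax, 166 - 5Q = 152 + 0.5Q so Q* = 2.5455 and P* = 153.2727.
A tax on sellers shifts supply up by 2: 166 - 5Q = 152 + 0.5Q + 2, so Q_t = 2.1818. Buyers pay P_b = 155.0909; sellers receive P_s = P_b - 2 = 153.0909.
Consumer surplus is the triangle under demand above P_b: (1/2)(2.1818)(166 - 155.0909) = 11.9008.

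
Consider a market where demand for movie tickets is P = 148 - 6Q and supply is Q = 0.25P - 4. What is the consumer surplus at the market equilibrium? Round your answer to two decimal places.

522.72

Rewriting supply in inverse form: P = 16 + 4Q.
Equilibrium: 148 - 6Q = 16 + 4Q, so Q* = 13.2 and P* = 68.8.
Consumer surplus is the triangle under demand above P*: (1/2)(13.2)(148 - 68.8) = (1/2)(13.2)(79.2) = 522.72.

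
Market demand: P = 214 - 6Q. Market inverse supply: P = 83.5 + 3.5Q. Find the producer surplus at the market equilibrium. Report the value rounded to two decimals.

Setting demand equal to supply, 130.5 = 9.5Q, so Q* = 13.7368 and P* = 131.5789.
Producer surplus is the triangle above supply below P*: (1/2)(13.7368)(131.5789 - 83.5) = (1/2)(13.7368)(48.0789) = 330.2265.

330.23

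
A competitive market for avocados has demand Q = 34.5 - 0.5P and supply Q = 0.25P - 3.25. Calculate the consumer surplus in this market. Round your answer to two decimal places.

87.11

Rewriting demand in inverse form: P = 69 - 2Q.
Rewriting supply in inverse form: P = 13 + 4Q.
Equilibrium: 69 - 2Q = 13 + 4Q, so Q* = 9.3333 and P* = 50.3333.
Consumer surplus is the triangle under demand above P*: (1/2)(9.3333)(69 - 50.3333) = (1/2)(9.3333)(18.6667) = 87.1111.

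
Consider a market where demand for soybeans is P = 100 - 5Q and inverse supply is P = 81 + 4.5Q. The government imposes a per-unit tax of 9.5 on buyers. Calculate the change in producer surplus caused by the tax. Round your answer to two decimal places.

Without the tax, 100 - 5Q = 81 + 4.5Q so Q* = 2 and P* = 90.
A tax on buyers shifts demand down by 9.5: (100 - 9.5) - 5Q = 81 + 4.5Q, so Q_t = 1. Buyers pay P_b = 95; sellers receive P_s = P_b - 9.5 = 85.5.
Producers lose the trapezoid between P_s and P* out to Q_t plus the triangle from Q_t to Q*: change in PS = 2.25 - 9 = -6.75.

-6.75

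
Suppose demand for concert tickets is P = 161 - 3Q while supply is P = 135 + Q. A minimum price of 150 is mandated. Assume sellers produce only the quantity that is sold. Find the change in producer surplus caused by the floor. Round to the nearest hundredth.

27.15

Without the control, 161 - 3Q = 135 + Q so Q* = 6.5 and P* = 141.5.
At the floor price 150, quantity demanded is (161 - 150)/3 = 3.6667; demand is the short side, so Q = 3.6667 trades at P = 150.
PS goes from (1/2)(6.5)(6.5) = 21.125 to 48.2778 (computed as (150 - 135)(3.6667) - (1/2)(1)(3.6667)^2), a change of 27.1528.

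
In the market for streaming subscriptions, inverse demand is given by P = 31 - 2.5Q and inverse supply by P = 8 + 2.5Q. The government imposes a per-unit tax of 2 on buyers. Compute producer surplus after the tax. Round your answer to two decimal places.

22.05

Pre-tax equilibrium: 31 - 2.5Q = 8 + 2.5Q gives Q* = 4.6, P* = 19.5.
With the tax, buyers' net willingness to pay falls by 2: (31 - 2) - 2.5Q = 8 + 2.5Q, so Q_t = 4.2. Buyers pay P_b = 20.5; sellers receive P_s = P_b - 2 = 18.5.
PS = (1/2)(Q_t)(P_s - 8) = (1/2)(4.2)(10.5) = 22.05.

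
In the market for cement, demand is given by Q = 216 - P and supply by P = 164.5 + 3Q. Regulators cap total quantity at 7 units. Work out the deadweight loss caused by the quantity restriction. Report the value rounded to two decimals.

69.03

Rewriting demand in inverse form: P = 216 - Q.
Without the quota, 216 - Q = 164.5 + 3Q gives Q* = 12.875.
At Q = 7 the demand price is 216 - (7) = 209 and the supply price is 164.5 + 3(7) = 185.5.
Deadweight loss is the triangle between the curves from 7 to 12.875: (1/2)(209 - 185.5)(12.875 - 7) = 69.0312.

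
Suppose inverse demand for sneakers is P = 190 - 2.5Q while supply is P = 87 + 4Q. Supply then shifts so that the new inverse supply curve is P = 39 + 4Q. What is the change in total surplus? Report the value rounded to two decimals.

937.85

Initial equilibrium: Q_0 = 15.8462, P_0 = 150.3846; CS_0 = (1/2)(15.8462)(39.6154) = 313.8757, PS_0 = (1/2)(15.8462)(63.3846) = 502.2012.
New equilibrium: 190 - 2.5Q = 39 + 4Q gives Q_1 = 23.2308, P_1 = 131.9231; CS_1 = 674.5858, PS_1 = 1079.3373.
Change in total surplus = (674.5858 + 1079.3373) - (313.8757 + 502.2012) = 937.8462.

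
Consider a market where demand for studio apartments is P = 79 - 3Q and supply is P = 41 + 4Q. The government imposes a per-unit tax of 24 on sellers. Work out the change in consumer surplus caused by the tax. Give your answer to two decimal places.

-38.20

Without the tax, 79 - 3Q = 41 + 4Q so Q* = 5.4286 and P* = 62.7143.
With the tax, sellers need 24 more per unit: 79 - 3Q = 41 + 4Q + 24, so Q_t = 2. Buyers pay P_b = 73; sellers receive P_s = P_b - 24 = 49.
Consumers lose the trapezoid between P* and P_b out to Q_t plus the triangle from Q_t to Q*: change in CS = 6 - 44.2041 = -38.2041.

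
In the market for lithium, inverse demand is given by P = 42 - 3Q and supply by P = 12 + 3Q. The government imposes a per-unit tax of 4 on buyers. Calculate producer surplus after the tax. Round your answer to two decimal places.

28.17

Pre-tax equilibrium: 42 - 3Q = 12 + 3Q gives Q* = 5, P* = 27.
A tax on buyers shifts demand down by 4: (42 - 4) - 3Q = 12 + 3Q, so Q_t = 4.3333. Buyers pay P_b = 29; sellers receive P_s = P_b - 4 = 25.
Producer surplus is the triangle above supply below P_s: (1/2)(4.3333)(25 - 12) = 28.1667.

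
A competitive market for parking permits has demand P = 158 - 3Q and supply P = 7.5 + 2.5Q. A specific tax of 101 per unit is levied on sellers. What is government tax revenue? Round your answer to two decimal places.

909.00

Without the tax, 158 - 3Q = 7.5 + 2.5Q so Q* = 27.3636 and P* = 75.9091.
A tax on sellers shifts supply up by 101: 158 - 3Q = 7.5 + 2.5Q + 101, so Q_t = 9. Buyers pay P_b = 131; sellers receive P_s = P_b - 101 = 30.
Tax revenue = t x Q_t = 101 x 9 = 909.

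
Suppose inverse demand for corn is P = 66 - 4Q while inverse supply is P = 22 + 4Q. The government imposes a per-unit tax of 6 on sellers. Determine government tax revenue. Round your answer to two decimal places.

28.50

Pre-tax equilibrium: 66 - 4Q = 22 + 4Q gives Q* = 5.5, P* = 44.
With the tax, sellers need 6 more per unit: 66 - 4Q = 22 + 4Q + 6, so Q_t = 4.75. Buyers pay P_b = 47; sellers receive P_s = P_b - 6 = 41.
Tax revenue = t x Q_t = 6 x 4.75 = 28.5.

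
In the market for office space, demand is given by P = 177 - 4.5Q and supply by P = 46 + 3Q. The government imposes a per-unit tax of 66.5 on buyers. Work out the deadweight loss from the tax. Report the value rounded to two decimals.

294.82

Pre-tax equilibrium: 177 - 4.5Q = 46 + 3Q gives Q* = 17.4667, P* = 98.4.
With the tax, buyers' net willingness to pay falls by 66.5: (177 - 66.5) - 4.5Q = 46 + 3Q, so Q_t = 8.6. Buyers pay P_b = 138.3; sellers receive P_s = P_b - 66.5 = 71.8.
The welfare triangle lost has base Q* - Q_t = 8.8667 and height t = 66.5, so DWL = (1/2)(8.8667)(66.5) = 294.8167.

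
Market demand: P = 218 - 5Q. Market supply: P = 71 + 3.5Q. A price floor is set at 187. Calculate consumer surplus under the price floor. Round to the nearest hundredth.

96.10

Without the control, 218 - 5Q = 71 + 3.5Q so Q* = 17.2941 and P* = 131.5294.
At the floor price 187, quantity demanded is (218 - 187)/5 = 6.2; demand is the short side, so Q = 6.2 trades at P = 187.
CS is the triangle under demand above 187: (1/2)(6.2)(218 - 187) = 96.1.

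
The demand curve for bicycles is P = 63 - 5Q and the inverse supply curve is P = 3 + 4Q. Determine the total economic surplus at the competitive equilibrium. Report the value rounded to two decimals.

Setting demand equal to supply, 60 = 9Q, so Q* = 6.6667 and P* = 29.6667.
CS = (1/2)(6.6667)(33.3333) = 111.1111 and PS = (1/2)(6.6667)(26.6667) = 88.8889, so total surplus = 200.

200.00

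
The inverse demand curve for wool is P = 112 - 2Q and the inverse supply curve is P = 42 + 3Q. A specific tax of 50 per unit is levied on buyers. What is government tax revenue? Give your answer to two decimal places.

Pre-tax equilibrium: 112 - 2Q = 42 + 3Q gives Q* = 14, P* = 84.
With the tax, buyers' net willingness to pay falls by 50: (112 - 50) - 2Q = 42 + 3Q, so Q_t = 4. Buyers pay P_b = 104; sellers receive P_s = P_b - 50 = 54.
Tax revenue = t x Q_t = 50 x 4 = 200.

200.00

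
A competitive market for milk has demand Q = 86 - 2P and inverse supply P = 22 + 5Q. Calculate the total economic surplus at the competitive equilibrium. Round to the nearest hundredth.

40.09

Rewriting demand in inverse form: P = 43 - 0.5Q.
Setting demand equal to supply, 21 = 5.5Q, so Q* = 3.8182 and P* = 41.0909.
Total surplus is the full triangle between the curves from 0 to Q*: (1/2)(3.8182)(43 - 22) = 40.0909.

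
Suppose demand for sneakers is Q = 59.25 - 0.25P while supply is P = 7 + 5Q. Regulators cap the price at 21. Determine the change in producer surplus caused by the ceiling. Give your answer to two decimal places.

Rewriting demand in inverse form: P = 237 - 4Q.
Without the control, 237 - 4Q = 7 + 5Q so Q* = 25.5556 and P* = 134.7778.
At the ceiling price 21, quantity supplied is (21 - 7)/5 = 2.8; supply is the short side, so Q = 2.8 trades at P = 21.
PS goes from (1/2)(25.5556)(127.7778) = 1632.716 to 19.6 (computed as (21 - 7)(2.8) - (1/2)(5)(2.8)^2), a change of -1613.116.

-1613.12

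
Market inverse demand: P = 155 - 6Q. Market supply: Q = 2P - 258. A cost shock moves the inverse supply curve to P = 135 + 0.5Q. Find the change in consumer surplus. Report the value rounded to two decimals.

Rewriting supply in inverse form: P = 129 + 0.5Q.
Initial equilibrium: Q_0 = 4, P_0 = 131; CS_0 = (1/2)(4)(24) = 48, PS_0 = (1/2)(4)(2) = 4.
New equilibrium: 155 - 6Q = 135 + 0.5Q gives Q_1 = 3.0769, P_1 = 136.5385; CS_1 = 28.4024, PS_1 = 2.3669.
Change in consumer surplus = 28.4024 - 48 = -19.5976.

-19.60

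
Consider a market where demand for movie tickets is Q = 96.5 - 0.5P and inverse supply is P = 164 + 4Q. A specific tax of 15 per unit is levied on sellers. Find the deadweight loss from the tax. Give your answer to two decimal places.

18.75

Rewriting demand in inverse form: P = 193 - 2Q.
Without the tax, 193 - 2Q = 164 + 4Q so Q* = 4.8333 and P* = 183.3333.
With the tax, sellers need 15 more per unit: 193 - 2Q = 164 + 4Q + 15, so Q_t = 2.3333. Buyers pay P_b = 188.3333; sellers receive P_s = P_b - 15 = 173.3333.
The welfare triangle lost has base Q* - Q_t = 2.5 and height t = 15, so DWL = (1/2)(2.5)(15) = 18.75.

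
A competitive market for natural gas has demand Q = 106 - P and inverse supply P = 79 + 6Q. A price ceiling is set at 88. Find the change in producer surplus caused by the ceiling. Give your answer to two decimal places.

Rewriting demand in inverse form: P = 106 - Q.
Without the control, 106 - Q = 79 + 6Q so Q* = 3.8571 and P* = 102.1429.
At P = 88, sellers supply (88 - 79)/6 = 1.5 while buyers want more, so the quantity traded is 1.5 at price 88.
PS goes from (1/2)(3.8571)(23.1429) = 44.6327 to 6.75 (computed as (88 - 79)(1.5) - (1/2)(6)(1.5)^2), a change of -37.8827.

-37.88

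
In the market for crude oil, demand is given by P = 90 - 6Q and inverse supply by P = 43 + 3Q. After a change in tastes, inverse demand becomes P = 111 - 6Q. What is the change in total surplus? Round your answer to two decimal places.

Initial equilibrium: Q_0 = 5.2222, P_0 = 58.6667; CS_0 = (1/2)(5.2222)(31.3333) = 81.8148, PS_0 = (1/2)(5.2222)(15.6667) = 40.9074.
New equilibrium: 111 - 6Q = 43 + 3Q gives Q_1 = 7.5556, P_1 = 65.6667; CS_1 = 171.2593, PS_1 = 85.6296.
Change in total surplus = (171.2593 + 85.6296) - (81.8148 + 40.9074) = 134.1667.

134.17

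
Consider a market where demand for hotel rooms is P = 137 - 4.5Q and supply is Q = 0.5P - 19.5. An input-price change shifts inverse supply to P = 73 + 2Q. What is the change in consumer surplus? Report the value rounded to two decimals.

Rewriting supply in inverse form: P = 39 + 2Q.
Initial equilibrium: Q_0 = 15.0769, P_0 = 69.1538; CS_0 = (1/2)(15.0769)(67.8462) = 511.4556, PS_0 = (1/2)(15.0769)(30.1538) = 227.3136.
New equilibrium: 137 - 4.5Q = 73 + 2Q gives Q_1 = 9.8462, P_1 = 92.6923; CS_1 = 218.1302, PS_1 = 96.9467.
Change in consumer surplus = 218.1302 - 511.4556 = -293.3254.

-293.33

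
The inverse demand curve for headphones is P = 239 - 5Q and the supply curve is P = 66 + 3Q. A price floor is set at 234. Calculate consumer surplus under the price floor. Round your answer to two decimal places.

2.50

Without the control, 239 - 5Q = 66 + 3Q so Q* = 21.625 and P* = 130.875.
At the floor price 234, quantity demanded is (239 - 234)/5 = 1; demand is the short side, so Q = 1 trades at P = 234.
CS is the triangle under demand above 234: (1/2)(1)(239 - 234) = 2.5.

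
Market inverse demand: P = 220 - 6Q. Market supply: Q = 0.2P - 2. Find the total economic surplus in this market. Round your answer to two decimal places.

2004.55

Rewriting supply in inverse form: P = 10 + 5Q.
Set 220 - 6Q = 10 + 5Q, which gives 210 = 11Q, so Q* = 19.0909 and P* = 220 - 6(19.0909) = 105.4545.
CS = (1/2)(19.0909)(114.5455) = 1093.3884 and PS = (1/2)(19.0909)(95.4545) = 911.157, so total surplus = 2004.5455.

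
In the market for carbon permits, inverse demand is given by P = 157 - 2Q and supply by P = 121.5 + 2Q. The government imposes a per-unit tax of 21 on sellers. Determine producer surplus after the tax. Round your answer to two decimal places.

Without the tax, 157 - 2Q = 121.5 + 2Q so Q* = 8.875 and P* = 139.25.
With the tax, sellers need 21 more per unit: 157 - 2Q = 121.5 + 2Q + 21, so Q_t = 3.625. Buyers pay P_b = 149.75; sellers receive P_s = P_b - 21 = 128.75.
Producer surplus is the triangle above supply below P_s: (1/2)(3.625)(128.75 - 121.5) = 13.1406.

13.14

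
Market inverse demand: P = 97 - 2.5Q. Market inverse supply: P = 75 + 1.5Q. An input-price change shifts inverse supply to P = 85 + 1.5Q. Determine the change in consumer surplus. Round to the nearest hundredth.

Initial equilibrium: Q_0 = 5.5, P_0 = 83.25; CS_0 = (1/2)(5.5)(13.75) = 37.8125, PS_0 = (1/2)(5.5)(8.25) = 22.6875.
New equilibrium: 97 - 2.5Q = 85 + 1.5Q gives Q_1 = 3, P_1 = 89.5; CS_1 = 11.25, PS_1 = 6.75.
Change in consumer surplus = 11.25 - 37.8125 = -26.5625.

-26.56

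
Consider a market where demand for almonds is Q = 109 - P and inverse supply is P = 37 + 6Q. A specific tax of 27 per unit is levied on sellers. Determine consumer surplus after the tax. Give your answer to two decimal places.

20.66

Rewriting demand in inverse form: P = 109 - Q.
Pre-tax equilibrium: 109 - Q = 37 + 6Q gives Q* = 10.2857, P* = 98.7143.
A tax on sellers shifts supply up by 27: 109 - Q = 37 + 6Q + 27, so Q_t = 6.4286. Buyers pay P_b = 102.5714; sellers receive P_s = P_b - 27 = 75.5714.
Consumer surplus is the triangle under demand above P_b: (1/2)(6.4286)(109 - 102.5714) = 20.6633.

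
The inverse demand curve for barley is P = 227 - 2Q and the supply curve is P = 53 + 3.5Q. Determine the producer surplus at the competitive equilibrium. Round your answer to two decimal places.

Equilibrium: 227 - 2Q = 53 + 3.5Q, so Q* = 31.6364 and P* = 163.7273.
PS is the area between P* and the supply curve from 0 to Q*: (1/2)(31.6364)(110.7273) = 1751.5041.

1751.50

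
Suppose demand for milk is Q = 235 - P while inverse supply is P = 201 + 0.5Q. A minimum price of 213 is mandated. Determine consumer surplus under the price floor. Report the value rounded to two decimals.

242.00

Rewriting demand in inverse form: P = 235 - Q.
Without the control, 235 - Q = 201 + 0.5Q so Q* = 22.6667 and P* = 212.3333.
At the floor price 213, quantity demanded is (235 - 213)/1 = 22; demand is the short side, so Q = 22 trades at P = 213.
CS is the triangle under demand above 213: (1/2)(22)(235 - 213) = 242.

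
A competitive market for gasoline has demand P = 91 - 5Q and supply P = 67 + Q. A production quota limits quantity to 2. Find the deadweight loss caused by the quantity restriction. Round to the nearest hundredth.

12.00

Without the quota, 91 - 5Q = 67 + Q gives Q* = 4.
At Q = 2 the demand price is 91 - 5(2) = 81 and the supply price is 67 + (2) = 69.
Deadweight loss is the triangle between the curves from 2 to 4: (1/2)(81 - 69)(4 - 2) = 12.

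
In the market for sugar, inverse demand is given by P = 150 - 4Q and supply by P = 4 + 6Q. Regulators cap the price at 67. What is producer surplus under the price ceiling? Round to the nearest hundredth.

Without the control, 150 - 4Q = 4 + 6Q so Q* = 14.6 and P* = 91.6.
At the ceiling price 67, quantity supplied is (67 - 4)/6 = 10.5; supply is the short side, so Q = 10.5 trades at P = 67.
PS is the triangle above supply below 67: (1/2)(10.5)(67 - 4) = 330.75.

330.75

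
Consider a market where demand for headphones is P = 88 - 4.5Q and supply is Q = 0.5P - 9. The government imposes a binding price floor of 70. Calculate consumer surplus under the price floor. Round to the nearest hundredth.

36.00

Rewriting supply in inverse form: P = 18 + 2Q.
Free-market equilibrium: 88 - 4.5Q = 18 + 2Q gives Q* = 10.7692, P* = 39.5385.
At the floor price 70, quantity demanded is (88 - 70)/4.5 = 4; demand is the short side, so Q = 4 trades at P = 70.
CS is the triangle under demand above 70: (1/2)(4)(88 - 70) = 36.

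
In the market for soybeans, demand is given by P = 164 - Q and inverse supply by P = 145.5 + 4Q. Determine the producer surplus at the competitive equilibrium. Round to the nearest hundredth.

27.38

Set 164 - Q = 145.5 + 4Q, which gives 18.5 = 5Q, so Q* = 3.7 and P* = 164 - (3.7) = 160.3.
The supply curve's price intercept is 145.5, so PS = (1/2)(Q*)(P* - 145.5) = (1/2)(3.7)(14.8) = 27.38.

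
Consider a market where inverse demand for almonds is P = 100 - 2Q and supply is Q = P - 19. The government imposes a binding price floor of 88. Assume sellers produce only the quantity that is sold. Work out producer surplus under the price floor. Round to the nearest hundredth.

396.00

Rewriting supply in inverse form: P = 19 + Q.
Without the control, 100 - 2Q = 19 + Q so Q* = 27 and P* = 46.
At P = 88, buyers demand (100 - 88)/2 = 6 while sellers would supply more, so the quantity traded is 6 at price 88.
The supply price at Q = 6 is 25. PS is the trapezoid between 88 and supply over [0, 6]: (1/2)[(88 - 19) + (88 - 25)](6) = 396.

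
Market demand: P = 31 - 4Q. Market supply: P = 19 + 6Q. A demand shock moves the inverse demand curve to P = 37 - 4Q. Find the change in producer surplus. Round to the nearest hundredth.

5.40

Initial equilibrium: Q_0 = 1.2, P_0 = 26.2; CS_0 = (1/2)(1.2)(4.8) = 2.88, PS_0 = (1/2)(1.2)(7.2) = 4.32.
New equilibrium: 37 - 4Q = 19 + 6Q gives Q_1 = 1.8, P_1 = 29.8; CS_1 = 6.48, PS_1 = 9.72.
Change in producer surplus = 9.72 - 4.32 = 5.4.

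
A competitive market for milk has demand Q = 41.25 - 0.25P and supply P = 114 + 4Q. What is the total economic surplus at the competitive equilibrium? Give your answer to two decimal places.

162.56

Rewriting demand in inverse form: P = 165 - 4Q.
Setting demand equal to supply, 51 = 8Q, so Q* = 6.375 and P* = 139.5.
Total surplus is the full triangle between the curves from 0 to Q*: (1/2)(6.375)(165 - 114) = 162.5625.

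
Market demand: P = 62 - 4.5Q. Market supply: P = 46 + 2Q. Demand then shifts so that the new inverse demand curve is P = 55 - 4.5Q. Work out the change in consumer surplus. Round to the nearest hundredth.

Initial equilibrium: Q_0 = 2.4615, P_0 = 50.9231; CS_0 = (1/2)(2.4615)(11.0769) = 13.6331, PS_0 = (1/2)(2.4615)(4.9231) = 6.0592.
New equilibrium: 55 - 4.5Q = 46 + 2Q gives Q_1 = 1.3846, P_1 = 48.7692; CS_1 = 4.3136, PS_1 = 1.9172.
Change in consumer surplus = 4.3136 - 13.6331 = -9.3195.

-9.32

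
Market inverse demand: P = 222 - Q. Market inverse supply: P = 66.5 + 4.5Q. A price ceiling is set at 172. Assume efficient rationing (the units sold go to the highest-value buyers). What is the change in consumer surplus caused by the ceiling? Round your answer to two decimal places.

Free-market equilibrium: 222 - Q = 66.5 + 4.5Q gives Q* = 28.2727, P* = 193.7273.
At the ceiling price 172, quantity supplied is (172 - 66.5)/4.5 = 23.4444; supply is the short side, so Q = 23.4444 trades at P = 172.
CS goes from (1/2)(28.2727)(28.2727) = 399.6736 to 897.4012 (computed as (222 - 172)(23.4444) - (1/2)(1)(23.4444)^2), a change of 497.7277.

497.73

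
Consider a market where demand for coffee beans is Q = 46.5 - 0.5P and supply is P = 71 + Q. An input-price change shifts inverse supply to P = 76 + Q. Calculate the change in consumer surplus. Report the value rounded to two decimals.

Rewriting demand in inverse form: P = 93 - 2Q.
Initial equilibrium: Q_0 = 7.3333, P_0 = 78.3333; CS_0 = (1/2)(7.3333)(14.6667) = 53.7778, PS_0 = (1/2)(7.3333)(7.3333) = 26.8889.
New equilibrium: 93 - 2Q = 76 + Q gives Q_1 = 5.6667, P_1 = 81.6667; CS_1 = 32.1111, PS_1 = 16.0556.
Change in consumer surplus = 32.1111 - 53.7778 = -21.6667.

-21.67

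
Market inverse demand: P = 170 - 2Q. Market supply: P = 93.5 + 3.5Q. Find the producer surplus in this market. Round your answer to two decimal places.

338.56

Equilibrium: 170 - 2Q = 93.5 + 3.5Q, so Q* = 13.9091 and P* = 142.1818.
The supply curve's price intercept is 93.5, so PS = (1/2)(Q*)(P* - 93.5) = (1/2)(13.9091)(48.6818) = 338.5599.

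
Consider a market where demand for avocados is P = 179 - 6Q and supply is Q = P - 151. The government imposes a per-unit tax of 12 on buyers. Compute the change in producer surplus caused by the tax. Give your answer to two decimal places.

-5.39

Rewriting supply in inverse form: P = 151 + Q.
Pre-tax equilibrium: 179 - 6Q = 151 + Q gives Q* = 4, P* = 155.
With the tax, buyers' net willingness to pay falls by 12: (179 - 12) - 6Q = 151 + Q, so Q_t = 2.2857. Buyers pay P_b = 165.2857; sellers receive P_s = P_b - 12 = 153.2857.
PS falls from (1/2)(4)(4) = 8 to (1/2)(2.2857)(2.2857) = 2.6122, a change of -5.3878.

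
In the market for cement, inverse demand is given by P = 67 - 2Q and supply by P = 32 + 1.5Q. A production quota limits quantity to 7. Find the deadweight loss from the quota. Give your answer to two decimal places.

Without the quota, 67 - 2Q = 32 + 1.5Q gives Q* = 10.
At Q = 7 the demand price is 67 - 2(7) = 53 and the supply price is 32 + 1.5(7) = 42.5.
Deadweight loss is the triangle between the curves from 7 to 10: (1/2)(53 - 42.5)(10 - 7) = 15.75.

15.75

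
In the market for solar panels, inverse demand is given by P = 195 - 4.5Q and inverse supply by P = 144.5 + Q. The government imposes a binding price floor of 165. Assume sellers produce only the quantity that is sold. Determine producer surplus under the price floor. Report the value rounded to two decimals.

114.44

Without the control, 195 - 4.5Q = 144.5 + Q so Q* = 9.1818 and P* = 153.6818.
At the floor price 165, quantity demanded is (195 - 165)/4.5 = 6.6667; demand is the short side, so Q = 6.6667 trades at P = 165.
The supply price at Q = 6.6667 is 151.1667. PS is the trapezoid between 165 and supply over [0, 6.6667]: (1/2)[(165 - 144.5) + (165 - 151.1667)](6.6667) = 114.4444.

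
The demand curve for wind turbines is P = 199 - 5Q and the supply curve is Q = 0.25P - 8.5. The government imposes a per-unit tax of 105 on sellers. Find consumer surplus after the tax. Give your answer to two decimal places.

Rewriting supply in inverse form: P = 34 + 4Q.
Pre-tax equilibrium: 199 - 5Q = 34 + 4Q gives Q* = 18.3333, P* = 107.3333.
A tax on sellers shifts supply up by 105: 199 - 5Q = 34 + 4Q + 105, so Q_t = 6.6667. Buyers pay P_b = 165.6667; sellers receive P_s = P_b - 105 = 60.6667.
CS = (1/2)(Q_t)(199 - P_b) = (1/2)(6.6667)(33.3333) = 111.1111.

111.11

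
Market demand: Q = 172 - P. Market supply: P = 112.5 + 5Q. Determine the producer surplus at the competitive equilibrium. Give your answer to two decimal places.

Rewriting demand in inverse form: P = 172 - Q.
Setting demand equal to supply, 59.5 = 6Q, so Q* = 9.9167 and P* = 162.0833.
The supply curve's price intercept is 112.5, so PS = (1/2)(Q*)(P* - 112.5) = (1/2)(9.9167)(49.5833) = 245.8507.

245.85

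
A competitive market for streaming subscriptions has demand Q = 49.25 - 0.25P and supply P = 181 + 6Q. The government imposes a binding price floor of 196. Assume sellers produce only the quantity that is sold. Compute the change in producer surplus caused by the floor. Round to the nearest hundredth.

Rewriting demand in inverse form: P = 197 - 4Q.
Without the control, 197 - 4Q = 181 + 6Q so Q* = 1.6 and P* = 190.6.
At P = 196, buyers demand (197 - 196)/4 = 0.25 while sellers would supply more, so the quantity traded is 0.25 at price 196.
PS goes from (1/2)(1.6)(9.6) = 7.68 to 3.5625 (computed as (196 - 181)(0.25) - (1/2)(6)(0.25)^2), a change of -4.1175.

-4.12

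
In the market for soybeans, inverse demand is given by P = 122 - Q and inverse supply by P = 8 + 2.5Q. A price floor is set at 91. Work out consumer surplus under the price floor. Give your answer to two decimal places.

Free-market equilibrium: 122 - Q = 8 + 2.5Q gives Q* = 32.5714, P* = 89.4286.
At P = 91, buyers demand (122 - 91)/1 = 31 while sellers would supply more, so the quantity traded is 31 at price 91.
CS is the triangle under demand above 91: (1/2)(31)(122 - 91) = 480.5.

480.50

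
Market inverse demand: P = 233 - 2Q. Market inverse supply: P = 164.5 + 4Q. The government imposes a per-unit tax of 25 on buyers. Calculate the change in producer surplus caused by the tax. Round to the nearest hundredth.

-155.56

Without the tax, 233 - 2Q = 164.5 + 4Q so Q* = 11.4167 and P* = 210.1667.
With the tax, buyers' net willingness to pay falls by 25: (233 - 25) - 2Q = 164.5 + 4Q, so Q_t = 7.25. Buyers pay P_b = 218.5; sellers receive P_s = P_b - 25 = 193.5.
PS falls from (1/2)(11.4167)(45.6667) = 260.6806 to (1/2)(7.25)(29) = 105.125, a change of -155.5556.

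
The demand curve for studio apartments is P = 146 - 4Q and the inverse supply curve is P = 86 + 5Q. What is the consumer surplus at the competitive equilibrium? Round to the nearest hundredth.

88.89

Set 146 - 4Q = 86 + 5Q, which gives 60 = 9Q, so Q* = 6.6667 and P* = 146 - 4(6.6667) = 119.3333.
CS is the area between the demand curve and P* from 0 to Q*: (1/2)(6.6667)(26.6667) = 88.8889.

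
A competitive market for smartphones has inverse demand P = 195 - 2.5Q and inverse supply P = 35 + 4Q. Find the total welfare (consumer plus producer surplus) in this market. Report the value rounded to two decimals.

Set 195 - 2.5Q = 35 + 4Q, which gives 160 = 6.5Q, so Q* = 24.6154 and P* = 195 - 2.5(24.6154) = 133.4615.
Total surplus is the full triangle between the curves from 0 to Q*: (1/2)(24.6154)(195 - 35) = 1969.2308.

1969.23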